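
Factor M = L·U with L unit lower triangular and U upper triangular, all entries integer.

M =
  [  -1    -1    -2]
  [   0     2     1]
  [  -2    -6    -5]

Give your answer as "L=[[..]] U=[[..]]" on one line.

  row1 -= 0·row0 → [0,2,1]
  row2 -= 2·row0 → [0,-4,-1]
  row2 -= -2·row1 → [0,0,1]

L=[[1,0,0],[0,1,0],[2,-2,1]] U=[[-1,-1,-2],[0,2,1],[0,0,1]]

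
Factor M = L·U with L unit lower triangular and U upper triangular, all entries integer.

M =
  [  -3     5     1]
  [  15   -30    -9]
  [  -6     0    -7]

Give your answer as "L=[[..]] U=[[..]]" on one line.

  row1 -= -5·row0 → [0,-5,-4]
  row2 -= 2·row0 → [0,-10,-9]
  row2 -= 2·row1 → [0,0,-1]

L=[[1,0,0],[-5,1,0],[2,2,1]] U=[[-3,5,1],[0,-5,-4],[0,0,-1]]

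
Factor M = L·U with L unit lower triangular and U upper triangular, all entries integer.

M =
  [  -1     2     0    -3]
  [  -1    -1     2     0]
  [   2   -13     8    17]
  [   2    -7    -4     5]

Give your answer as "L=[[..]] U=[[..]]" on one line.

L=[[1,0,0,0],[1,1,0,0],[-2,3,1,0],[-2,1,-3,1]] U=[[-1,2,0,-3],[0,-3,2,3],[0,0,2,2],[0,0,0,2]]

  r1 -= 1·r0 → [0,-3,2,3]
  r2 -= -2·r0 → [0,-9,8,11]
  r3 -= -2·r0 → [0,-3,-4,-1]
  r2 -= 3·r1 → [0,0,2,2]
  r3 -= 1·r1 → [0,0,-6,-4]
  r3 -= -3·r2 → [0,0,0,2]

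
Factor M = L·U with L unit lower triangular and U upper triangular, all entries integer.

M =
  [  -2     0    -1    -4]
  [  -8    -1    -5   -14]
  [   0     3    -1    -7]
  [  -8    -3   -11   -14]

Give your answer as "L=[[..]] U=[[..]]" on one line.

  r1 -= 4·r0 → [0,-1,-1,2]
  r2 -= 0·r0 → [0,3,-1,-7]
  r3 -= 4·r0 → [0,-3,-7,2]
  r2 -= -3·r1 → [0,0,-4,-1]
  r3 -= 3·r1 → [0,0,-4,-4]
  r3 -= 1·r2 → [0,0,0,-3]

L=[[1,0,0,0],[4,1,0,0],[0,-3,1,0],[4,3,1,1]] U=[[-2,0,-1,-4],[0,-1,-1,2],[0,0,-4,-1],[0,0,0,-3]]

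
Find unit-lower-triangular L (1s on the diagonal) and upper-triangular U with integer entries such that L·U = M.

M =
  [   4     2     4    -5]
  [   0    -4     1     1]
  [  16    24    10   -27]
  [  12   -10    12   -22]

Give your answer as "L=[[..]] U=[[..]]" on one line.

L=[[1,0,0,0],[0,1,0,0],[4,-4,1,0],[3,4,2,1]] U=[[4,2,4,-5],[0,-4,1,1],[0,0,-2,-3],[0,0,0,-5]]

  r1 -= 0·r0 → [0,-4,1,1]
  r2 -= 4·r0 → [0,16,-6,-7]
  r3 -= 3·r0 → [0,-16,0,-7]
  r2 -= -4·r1 → [0,0,-2,-3]
  r3 -= 4·r1 → [0,0,-4,-11]
  r3 -= 2·r2 → [0,0,0,-5]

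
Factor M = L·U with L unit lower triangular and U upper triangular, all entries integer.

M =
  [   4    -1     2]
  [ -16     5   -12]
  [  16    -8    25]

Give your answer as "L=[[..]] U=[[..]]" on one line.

  row1 -= -4·row0 → [0,1,-4]
  row2 -= 4·row0 → [0,-4,17]
  row2 -= -4·row1 → [0,0,1]

L=[[1,0,0],[-4,1,0],[4,-4,1]] U=[[4,-1,2],[0,1,-4],[0,0,1]]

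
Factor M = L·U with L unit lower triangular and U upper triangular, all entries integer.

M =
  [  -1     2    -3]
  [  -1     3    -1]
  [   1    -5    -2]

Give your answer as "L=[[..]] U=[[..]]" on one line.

  r1 -= 1·r0 → [0,1,2]
  r2 -= -1·r0 → [0,-3,-5]
  r2 -= -3·r1 → [0,0,1]

L=[[1,0,0],[1,1,0],[-1,-3,1]] U=[[-1,2,-3],[0,1,2],[0,0,1]]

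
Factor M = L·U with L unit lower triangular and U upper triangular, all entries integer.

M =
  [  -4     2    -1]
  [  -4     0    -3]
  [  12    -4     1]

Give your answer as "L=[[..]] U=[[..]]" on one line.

  R1 -= 1·R0 → [0,-2,-2]
  R2 -= -3·R0 → [0,2,-2]
  R2 -= -1·R1 → [0,0,-4]

L=[[1,0,0],[1,1,0],[-3,-1,1]] U=[[-4,2,-1],[0,-2,-2],[0,0,-4]]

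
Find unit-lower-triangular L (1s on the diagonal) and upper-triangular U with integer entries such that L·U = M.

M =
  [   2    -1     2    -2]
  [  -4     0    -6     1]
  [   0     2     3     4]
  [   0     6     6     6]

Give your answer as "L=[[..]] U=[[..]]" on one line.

L=[[1,0,0,0],[-2,1,0,0],[0,-1,1,0],[0,-3,0,1]] U=[[2,-1,2,-2],[0,-2,-2,-3],[0,0,1,1],[0,0,0,-3]]

  r1 -= -2·r0 → [0,-2,-2,-3]
  r2 -= 0·r0 → [0,2,3,4]
  r3 -= 0·r0 → [0,6,6,6]
  r2 -= -1·r1 → [0,0,1,1]
  r3 -= -3·r1 → [0,0,0,-3]
  r3 -= 0·r2 → [0,0,0,-3]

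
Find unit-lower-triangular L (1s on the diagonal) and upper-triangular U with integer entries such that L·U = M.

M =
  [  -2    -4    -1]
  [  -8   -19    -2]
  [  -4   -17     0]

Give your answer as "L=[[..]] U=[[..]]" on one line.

  R1 -= 4·R0 → [0,-3,2]
  R2 -= 2·R0 → [0,-9,2]
  R2 -= 3·R1 → [0,0,-4]

L=[[1,0,0],[4,1,0],[2,3,1]] U=[[-2,-4,-1],[0,-3,2],[0,0,-4]]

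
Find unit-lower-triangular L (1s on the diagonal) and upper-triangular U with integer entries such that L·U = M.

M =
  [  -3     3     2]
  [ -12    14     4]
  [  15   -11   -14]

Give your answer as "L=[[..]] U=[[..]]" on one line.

  r1 -= 4·r0 → [0,2,-4]
  r2 -= -5·r0 → [0,4,-4]
  r2 -= 2·r1 → [0,0,4]

L=[[1,0,0],[4,1,0],[-5,2,1]] U=[[-3,3,2],[0,2,-4],[0,0,4]]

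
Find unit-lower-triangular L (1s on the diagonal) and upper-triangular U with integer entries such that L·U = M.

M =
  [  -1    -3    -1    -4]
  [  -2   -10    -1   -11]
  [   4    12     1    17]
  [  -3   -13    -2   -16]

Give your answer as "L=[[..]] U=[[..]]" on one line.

L=[[1,0,0,0],[2,1,0,0],[-4,0,1,0],[3,1,0,1]] U=[[-1,-3,-1,-4],[0,-4,1,-3],[0,0,-3,1],[0,0,0,-1]]

  row1 -= 2·row0 → [0,-4,1,-3]
  row2 -= -4·row0 → [0,0,-3,1]
  row3 -= 3·row0 → [0,-4,1,-4]
  row2 -= 0·row1 → [0,0,-3,1]
  row3 -= 1·row1 → [0,0,0,-1]
  row3 -= 0·row2 → [0,0,0,-1]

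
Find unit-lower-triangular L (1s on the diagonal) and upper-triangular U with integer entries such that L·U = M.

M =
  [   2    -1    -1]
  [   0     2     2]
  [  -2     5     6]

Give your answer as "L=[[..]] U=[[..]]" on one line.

L=[[1,0,0],[0,1,0],[-1,2,1]] U=[[2,-1,-1],[0,2,2],[0,0,1]]

  r1 -= 0·r0 → [0,2,2]
  r2 -= -1·r0 → [0,4,5]
  r2 -= 2·r1 → [0,0,1]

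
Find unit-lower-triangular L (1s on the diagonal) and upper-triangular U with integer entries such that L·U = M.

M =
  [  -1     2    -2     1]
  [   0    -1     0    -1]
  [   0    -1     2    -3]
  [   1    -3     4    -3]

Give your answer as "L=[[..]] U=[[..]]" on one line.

L=[[1,0,0,0],[0,1,0,0],[0,1,1,0],[-1,1,1,1]] U=[[-1,2,-2,1],[0,-1,0,-1],[0,0,2,-2],[0,0,0,1]]

  R1 -= 0·R0 → [0,-1,0,-1]
  R2 -= 0·R0 → [0,-1,2,-3]
  R3 -= -1·R0 → [0,-1,2,-2]
  R2 -= 1·R1 → [0,0,2,-2]
  R3 -= 1·R1 → [0,0,2,-1]
  R3 -= 1·R2 → [0,0,0,1]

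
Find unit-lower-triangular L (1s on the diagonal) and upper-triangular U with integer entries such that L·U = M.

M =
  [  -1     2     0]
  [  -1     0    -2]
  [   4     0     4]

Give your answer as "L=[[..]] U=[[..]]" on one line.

L=[[1,0,0],[1,1,0],[-4,-4,1]] U=[[-1,2,0],[0,-2,-2],[0,0,-4]]

  R1 -= 1·R0 → [0,-2,-2]
  R2 -= -4·R0 → [0,8,4]
  R2 -= -4·R1 → [0,0,-4]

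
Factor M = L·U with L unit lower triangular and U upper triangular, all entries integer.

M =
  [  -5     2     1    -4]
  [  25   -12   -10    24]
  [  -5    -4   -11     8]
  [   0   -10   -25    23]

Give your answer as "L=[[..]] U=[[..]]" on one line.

L=[[1,0,0,0],[-5,1,0,0],[1,3,1,0],[0,5,0,1]] U=[[-5,2,1,-4],[0,-2,-5,4],[0,0,3,0],[0,0,0,3]]

  row1 -= -5·row0 → [0,-2,-5,4]
  row2 -= 1·row0 → [0,-6,-12,12]
  row3 -= 0·row0 → [0,-10,-25,23]
  row2 -= 3·row1 → [0,0,3,0]
  row3 -= 5·row1 → [0,0,0,3]
  row3 -= 0·row2 → [0,0,0,3]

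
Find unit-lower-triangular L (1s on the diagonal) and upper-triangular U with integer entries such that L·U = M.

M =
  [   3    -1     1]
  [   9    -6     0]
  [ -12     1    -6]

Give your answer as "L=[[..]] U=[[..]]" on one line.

  r1 -= 3·r0 → [0,-3,-3]
  r2 -= -4·r0 → [0,-3,-2]
  r2 -= 1·r1 → [0,0,1]

L=[[1,0,0],[3,1,0],[-4,1,1]] U=[[3,-1,1],[0,-3,-3],[0,0,1]]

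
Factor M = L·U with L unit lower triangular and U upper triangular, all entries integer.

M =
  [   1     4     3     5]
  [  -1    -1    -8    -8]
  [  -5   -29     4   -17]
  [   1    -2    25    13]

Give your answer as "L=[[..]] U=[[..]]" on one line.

  R1 -= -1·R0 → [0,3,-5,-3]
  R2 -= -5·R0 → [0,-9,19,8]
  R3 -= 1·R0 → [0,-6,22,8]
  R2 -= -3·R1 → [0,0,4,-1]
  R3 -= -2·R1 → [0,0,12,2]
  R3 -= 3·R2 → [0,0,0,5]

L=[[1,0,0,0],[-1,1,0,0],[-5,-3,1,0],[1,-2,3,1]] U=[[1,4,3,5],[0,3,-5,-3],[0,0,4,-1],[0,0,0,5]]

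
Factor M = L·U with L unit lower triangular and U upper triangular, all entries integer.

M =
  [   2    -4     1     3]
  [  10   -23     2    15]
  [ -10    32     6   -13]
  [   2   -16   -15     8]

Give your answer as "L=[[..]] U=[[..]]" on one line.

  R1 -= 5·R0 → [0,-3,-3,0]
  R2 -= -5·R0 → [0,12,11,2]
  R3 -= 1·R0 → [0,-12,-16,5]
  R2 -= -4·R1 → [0,0,-1,2]
  R3 -= 4·R1 → [0,0,-4,5]
  R3 -= 4·R2 → [0,0,0,-3]

L=[[1,0,0,0],[5,1,0,0],[-5,-4,1,0],[1,4,4,1]] U=[[2,-4,1,3],[0,-3,-3,0],[0,0,-1,2],[0,0,0,-3]]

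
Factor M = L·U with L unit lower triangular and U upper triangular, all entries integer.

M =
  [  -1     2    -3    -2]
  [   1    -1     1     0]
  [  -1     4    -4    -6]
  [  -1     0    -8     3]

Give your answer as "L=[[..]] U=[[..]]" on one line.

  row1 -= -1·row0 → [0,1,-2,-2]
  row2 -= 1·row0 → [0,2,-1,-4]
  row3 -= 1·row0 → [0,-2,-5,5]
  row2 -= 2·row1 → [0,0,3,0]
  row3 -= -2·row1 → [0,0,-9,1]
  row3 -= -3·row2 → [0,0,0,1]

L=[[1,0,0,0],[-1,1,0,0],[1,2,1,0],[1,-2,-3,1]] U=[[-1,2,-3,-2],[0,1,-2,-2],[0,0,3,0],[0,0,0,1]]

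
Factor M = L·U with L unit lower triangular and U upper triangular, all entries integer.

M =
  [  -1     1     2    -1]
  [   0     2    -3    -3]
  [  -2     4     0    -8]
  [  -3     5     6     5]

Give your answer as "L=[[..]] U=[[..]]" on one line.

L=[[1,0,0,0],[0,1,0,0],[2,1,1,0],[3,1,-3,1]] U=[[-1,1,2,-1],[0,2,-3,-3],[0,0,-1,-3],[0,0,0,2]]

  R1 -= 0·R0 → [0,2,-3,-3]
  R2 -= 2·R0 → [0,2,-4,-6]
  R3 -= 3·R0 → [0,2,0,8]
  R2 -= 1·R1 → [0,0,-1,-3]
  R3 -= 1·R1 → [0,0,3,11]
  R3 -= -3·R2 → [0,0,0,2]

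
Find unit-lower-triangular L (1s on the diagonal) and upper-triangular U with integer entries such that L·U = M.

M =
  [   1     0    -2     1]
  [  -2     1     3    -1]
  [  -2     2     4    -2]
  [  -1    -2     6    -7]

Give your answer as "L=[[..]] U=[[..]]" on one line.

  row1 -= -2·row0 → [0,1,-1,1]
  row2 -= -2·row0 → [0,2,0,0]
  row3 -= -1·row0 → [0,-2,4,-6]
  row2 -= 2·row1 → [0,0,2,-2]
  row3 -= -2·row1 → [0,0,2,-4]
  row3 -= 1·row2 → [0,0,0,-2]

L=[[1,0,0,0],[-2,1,0,0],[-2,2,1,0],[-1,-2,1,1]] U=[[1,0,-2,1],[0,1,-1,1],[0,0,2,-2],[0,0,0,-2]]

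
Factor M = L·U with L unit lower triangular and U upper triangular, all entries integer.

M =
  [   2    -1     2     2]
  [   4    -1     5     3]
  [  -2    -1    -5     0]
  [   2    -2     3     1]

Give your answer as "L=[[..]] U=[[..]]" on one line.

L=[[1,0,0,0],[2,1,0,0],[-1,-2,1,0],[1,-1,-2,1]] U=[[2,-1,2,2],[0,1,1,-1],[0,0,-1,0],[0,0,0,-2]]

  row1 -= 2·row0 → [0,1,1,-1]
  row2 -= -1·row0 → [0,-2,-3,2]
  row3 -= 1·row0 → [0,-1,1,-1]
  row2 -= -2·row1 → [0,0,-1,0]
  row3 -= -1·row1 → [0,0,2,-2]
  row3 -= -2·row2 → [0,0,0,-2]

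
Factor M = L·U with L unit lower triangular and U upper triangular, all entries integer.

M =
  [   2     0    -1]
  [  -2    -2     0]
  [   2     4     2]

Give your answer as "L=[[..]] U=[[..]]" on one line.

L=[[1,0,0],[-1,1,0],[1,-2,1]] U=[[2,0,-1],[0,-2,-1],[0,0,1]]

  R1 -= -1·R0 → [0,-2,-1]
  R2 -= 1·R0 → [0,4,3]
  R2 -= -2·R1 → [0,0,1]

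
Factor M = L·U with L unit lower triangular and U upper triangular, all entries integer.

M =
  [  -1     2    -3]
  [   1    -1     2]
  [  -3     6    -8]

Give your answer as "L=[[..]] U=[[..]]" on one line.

  row1 -= -1·row0 → [0,1,-1]
  row2 -= 3·row0 → [0,0,1]
  row2 -= 0·row1 → [0,0,1]

L=[[1,0,0],[-1,1,0],[3,0,1]] U=[[-1,2,-3],[0,1,-1],[0,0,1]]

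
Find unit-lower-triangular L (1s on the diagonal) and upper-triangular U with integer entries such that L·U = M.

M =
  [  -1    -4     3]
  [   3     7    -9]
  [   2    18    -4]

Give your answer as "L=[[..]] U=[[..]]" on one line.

L=[[1,0,0],[-3,1,0],[-2,-2,1]] U=[[-1,-4,3],[0,-5,0],[0,0,2]]

  row1 -= -3·row0 → [0,-5,0]
  row2 -= -2·row0 → [0,10,2]
  row2 -= -2·row1 → [0,0,2]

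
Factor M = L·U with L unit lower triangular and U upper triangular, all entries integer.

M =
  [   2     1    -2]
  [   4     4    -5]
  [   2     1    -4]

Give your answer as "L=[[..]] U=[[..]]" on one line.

  row1 -= 2·row0 → [0,2,-1]
  row2 -= 1·row0 → [0,0,-2]
  row2 -= 0·row1 → [0,0,-2]

L=[[1,0,0],[2,1,0],[1,0,1]] U=[[2,1,-2],[0,2,-1],[0,0,-2]]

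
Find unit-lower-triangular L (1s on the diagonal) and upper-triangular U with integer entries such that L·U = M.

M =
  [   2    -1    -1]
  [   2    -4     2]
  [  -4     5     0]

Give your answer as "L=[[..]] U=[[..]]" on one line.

L=[[1,0,0],[1,1,0],[-2,-1,1]] U=[[2,-1,-1],[0,-3,3],[0,0,1]]

  R1 -= 1·R0 → [0,-3,3]
  R2 -= -2·R0 → [0,3,-2]
  R2 -= -1·R1 → [0,0,1]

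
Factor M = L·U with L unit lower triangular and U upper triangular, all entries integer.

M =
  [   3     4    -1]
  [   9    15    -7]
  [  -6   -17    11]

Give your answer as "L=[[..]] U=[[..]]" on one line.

  R1 -= 3·R0 → [0,3,-4]
  R2 -= -2·R0 → [0,-9,9]
  R2 -= -3·R1 → [0,0,-3]

L=[[1,0,0],[3,1,0],[-2,-3,1]] U=[[3,4,-1],[0,3,-4],[0,0,-3]]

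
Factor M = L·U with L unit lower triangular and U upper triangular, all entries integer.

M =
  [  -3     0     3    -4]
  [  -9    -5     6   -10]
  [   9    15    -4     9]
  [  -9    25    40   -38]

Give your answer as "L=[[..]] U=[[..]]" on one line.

L=[[1,0,0,0],[3,1,0,0],[-3,-3,1,0],[3,-5,-4,1]] U=[[-3,0,3,-4],[0,-5,-3,2],[0,0,-4,3],[0,0,0,-4]]

  r1 -= 3·r0 → [0,-5,-3,2]
  r2 -= -3·r0 → [0,15,5,-3]
  r3 -= 3·r0 → [0,25,31,-26]
  r2 -= -3·r1 → [0,0,-4,3]
  r3 -= -5·r1 → [0,0,16,-16]
  r3 -= -4·r2 → [0,0,0,-4]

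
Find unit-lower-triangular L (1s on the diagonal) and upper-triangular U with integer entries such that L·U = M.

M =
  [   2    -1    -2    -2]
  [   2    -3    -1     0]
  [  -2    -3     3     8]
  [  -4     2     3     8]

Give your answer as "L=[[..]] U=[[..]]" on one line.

L=[[1,0,0,0],[1,1,0,0],[-1,2,1,0],[-2,0,1,1]] U=[[2,-1,-2,-2],[0,-2,1,2],[0,0,-1,2],[0,0,0,2]]

  R1 -= 1·R0 → [0,-2,1,2]
  R2 -= -1·R0 → [0,-4,1,6]
  R3 -= -2·R0 → [0,0,-1,4]
  R2 -= 2·R1 → [0,0,-1,2]
  R3 -= 0·R1 → [0,0,-1,4]
  R3 -= 1·R2 → [0,0,0,2]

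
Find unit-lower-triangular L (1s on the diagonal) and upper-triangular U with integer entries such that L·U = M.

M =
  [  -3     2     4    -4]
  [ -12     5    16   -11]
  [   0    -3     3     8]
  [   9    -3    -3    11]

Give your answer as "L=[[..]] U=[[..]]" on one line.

  R1 -= 4·R0 → [0,-3,0,5]
  R2 -= 0·R0 → [0,-3,3,8]
  R3 -= -3·R0 → [0,3,9,-1]
  R2 -= 1·R1 → [0,0,3,3]
  R3 -= -1·R1 → [0,0,9,4]
  R3 -= 3·R2 → [0,0,0,-5]

L=[[1,0,0,0],[4,1,0,0],[0,1,1,0],[-3,-1,3,1]] U=[[-3,2,4,-4],[0,-3,0,5],[0,0,3,3],[0,0,0,-5]]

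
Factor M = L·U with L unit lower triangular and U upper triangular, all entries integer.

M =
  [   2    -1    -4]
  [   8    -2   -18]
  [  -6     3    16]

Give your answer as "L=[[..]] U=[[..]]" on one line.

L=[[1,0,0],[4,1,0],[-3,0,1]] U=[[2,-1,-4],[0,2,-2],[0,0,4]]

  r1 -= 4·r0 → [0,2,-2]
  r2 -= -3·r0 → [0,0,4]
  r2 -= 0·r1 → [0,0,4]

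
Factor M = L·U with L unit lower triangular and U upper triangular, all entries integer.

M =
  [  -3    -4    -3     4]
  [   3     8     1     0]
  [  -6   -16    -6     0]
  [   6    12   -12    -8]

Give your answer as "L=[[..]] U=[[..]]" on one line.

  row1 -= -1·row0 → [0,4,-2,4]
  row2 -= 2·row0 → [0,-8,0,-8]
  row3 -= -2·row0 → [0,4,-18,0]
  row2 -= -2·row1 → [0,0,-4,0]
  row3 -= 1·row1 → [0,0,-16,-4]
  row3 -= 4·row2 → [0,0,0,-4]

L=[[1,0,0,0],[-1,1,0,0],[2,-2,1,0],[-2,1,4,1]] U=[[-3,-4,-3,4],[0,4,-2,4],[0,0,-4,0],[0,0,0,-4]]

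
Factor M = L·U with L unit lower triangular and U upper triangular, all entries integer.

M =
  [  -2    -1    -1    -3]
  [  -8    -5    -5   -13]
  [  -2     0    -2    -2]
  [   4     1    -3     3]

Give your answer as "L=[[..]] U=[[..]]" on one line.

L=[[1,0,0,0],[4,1,0,0],[1,-1,1,0],[-2,1,2,1]] U=[[-2,-1,-1,-3],[0,-1,-1,-1],[0,0,-2,0],[0,0,0,-2]]

  R1 -= 4·R0 → [0,-1,-1,-1]
  R2 -= 1·R0 → [0,1,-1,1]
  R3 -= -2·R0 → [0,-1,-5,-3]
  R2 -= -1·R1 → [0,0,-2,0]
  R3 -= 1·R1 → [0,0,-4,-2]
  R3 -= 2·R2 → [0,0,0,-2]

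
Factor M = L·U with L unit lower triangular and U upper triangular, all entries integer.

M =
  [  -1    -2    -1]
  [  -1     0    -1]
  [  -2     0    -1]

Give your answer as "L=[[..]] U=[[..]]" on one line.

L=[[1,0,0],[1,1,0],[2,2,1]] U=[[-1,-2,-1],[0,2,0],[0,0,1]]

  row1 -= 1·row0 → [0,2,0]
  row2 -= 2·row0 → [0,4,1]
  row2 -= 2·row1 → [0,0,1]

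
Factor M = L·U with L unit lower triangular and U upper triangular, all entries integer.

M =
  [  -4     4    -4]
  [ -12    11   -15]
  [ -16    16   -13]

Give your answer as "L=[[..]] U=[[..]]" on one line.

  r1 -= 3·r0 → [0,-1,-3]
  r2 -= 4·r0 → [0,0,3]
  r2 -= 0·r1 → [0,0,3]

L=[[1,0,0],[3,1,0],[4,0,1]] U=[[-4,4,-4],[0,-1,-3],[0,0,3]]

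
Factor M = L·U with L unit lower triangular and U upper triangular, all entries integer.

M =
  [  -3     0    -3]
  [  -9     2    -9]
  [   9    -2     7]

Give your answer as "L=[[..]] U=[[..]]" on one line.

L=[[1,0,0],[3,1,0],[-3,-1,1]] U=[[-3,0,-3],[0,2,0],[0,0,-2]]

  row1 -= 3·row0 → [0,2,0]
  row2 -= -3·row0 → [0,-2,-2]
  row2 -= -1·row1 → [0,0,-2]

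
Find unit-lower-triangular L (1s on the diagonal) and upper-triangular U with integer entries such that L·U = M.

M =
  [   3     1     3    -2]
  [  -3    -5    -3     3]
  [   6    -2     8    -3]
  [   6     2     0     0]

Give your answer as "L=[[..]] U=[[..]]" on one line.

L=[[1,0,0,0],[-1,1,0,0],[2,1,1,0],[2,0,-3,1]] U=[[3,1,3,-2],[0,-4,0,1],[0,0,2,0],[0,0,0,4]]

  R1 -= -1·R0 → [0,-4,0,1]
  R2 -= 2·R0 → [0,-4,2,1]
  R3 -= 2·R0 → [0,0,-6,4]
  R2 -= 1·R1 → [0,0,2,0]
  R3 -= 0·R1 → [0,0,-6,4]
  R3 -= -3·R2 → [0,0,0,4]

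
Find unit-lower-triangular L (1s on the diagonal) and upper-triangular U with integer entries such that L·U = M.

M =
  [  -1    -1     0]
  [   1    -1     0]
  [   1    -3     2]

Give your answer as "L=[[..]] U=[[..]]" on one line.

L=[[1,0,0],[-1,1,0],[-1,2,1]] U=[[-1,-1,0],[0,-2,0],[0,0,2]]

  R1 -= -1·R0 → [0,-2,0]
  R2 -= -1·R0 → [0,-4,2]
  R2 -= 2·R1 → [0,0,2]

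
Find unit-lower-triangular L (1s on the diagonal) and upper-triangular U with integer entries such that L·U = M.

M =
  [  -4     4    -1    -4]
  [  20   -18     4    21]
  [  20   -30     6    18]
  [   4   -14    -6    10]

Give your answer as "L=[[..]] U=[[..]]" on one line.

  R1 -= -5·R0 → [0,2,-1,1]
  R2 -= -5·R0 → [0,-10,1,-2]
  R3 -= -1·R0 → [0,-10,-7,6]
  R2 -= -5·R1 → [0,0,-4,3]
  R3 -= -5·R1 → [0,0,-12,11]
  R3 -= 3·R2 → [0,0,0,2]

L=[[1,0,0,0],[-5,1,0,0],[-5,-5,1,0],[-1,-5,3,1]] U=[[-4,4,-1,-4],[0,2,-1,1],[0,0,-4,3],[0,0,0,2]]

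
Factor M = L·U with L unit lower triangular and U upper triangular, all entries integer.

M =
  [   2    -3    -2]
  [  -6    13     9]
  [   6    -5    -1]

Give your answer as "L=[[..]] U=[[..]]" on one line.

  row1 -= -3·row0 → [0,4,3]
  row2 -= 3·row0 → [0,4,5]
  row2 -= 1·row1 → [0,0,2]

L=[[1,0,0],[-3,1,0],[3,1,1]] U=[[2,-3,-2],[0,4,3],[0,0,2]]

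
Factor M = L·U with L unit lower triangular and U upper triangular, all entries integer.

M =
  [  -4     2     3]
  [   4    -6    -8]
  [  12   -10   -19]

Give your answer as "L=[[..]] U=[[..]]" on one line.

L=[[1,0,0],[-1,1,0],[-3,1,1]] U=[[-4,2,3],[0,-4,-5],[0,0,-5]]

  R1 -= -1·R0 → [0,-4,-5]
  R2 -= -3·R0 → [0,-4,-10]
  R2 -= 1·R1 → [0,0,-5]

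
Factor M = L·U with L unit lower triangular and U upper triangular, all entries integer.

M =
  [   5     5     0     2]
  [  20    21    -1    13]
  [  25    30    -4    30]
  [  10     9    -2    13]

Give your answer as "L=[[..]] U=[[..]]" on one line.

  row1 -= 4·row0 → [0,1,-1,5]
  row2 -= 5·row0 → [0,5,-4,20]
  row3 -= 2·row0 → [0,-1,-2,9]
  row2 -= 5·row1 → [0,0,1,-5]
  row3 -= -1·row1 → [0,0,-3,14]
  row3 -= -3·row2 → [0,0,0,-1]

L=[[1,0,0,0],[4,1,0,0],[5,5,1,0],[2,-1,-3,1]] U=[[5,5,0,2],[0,1,-1,5],[0,0,1,-5],[0,0,0,-1]]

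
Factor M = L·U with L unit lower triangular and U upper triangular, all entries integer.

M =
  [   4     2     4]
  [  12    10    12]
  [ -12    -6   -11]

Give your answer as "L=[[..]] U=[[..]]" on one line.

  row1 -= 3·row0 → [0,4,0]
  row2 -= -3·row0 → [0,0,1]
  row2 -= 0·row1 → [0,0,1]

L=[[1,0,0],[3,1,0],[-3,0,1]] U=[[4,2,4],[0,4,0],[0,0,1]]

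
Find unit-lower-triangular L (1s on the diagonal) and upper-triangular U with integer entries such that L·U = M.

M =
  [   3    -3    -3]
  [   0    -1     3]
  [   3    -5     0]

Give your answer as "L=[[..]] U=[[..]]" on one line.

L=[[1,0,0],[0,1,0],[1,2,1]] U=[[3,-3,-3],[0,-1,3],[0,0,-3]]

  r1 -= 0·r0 → [0,-1,3]
  r2 -= 1·r0 → [0,-2,3]
  r2 -= 2·r1 → [0,0,-3]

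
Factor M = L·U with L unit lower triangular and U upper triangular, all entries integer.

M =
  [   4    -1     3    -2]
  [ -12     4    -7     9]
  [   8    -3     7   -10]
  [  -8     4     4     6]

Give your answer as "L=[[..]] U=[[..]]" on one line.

  R1 -= -3·R0 → [0,1,2,3]
  R2 -= 2·R0 → [0,-1,1,-6]
  R3 -= -2·R0 → [0,2,10,2]
  R2 -= -1·R1 → [0,0,3,-3]
  R3 -= 2·R1 → [0,0,6,-4]
  R3 -= 2·R2 → [0,0,0,2]

L=[[1,0,0,0],[-3,1,0,0],[2,-1,1,0],[-2,2,2,1]] U=[[4,-1,3,-2],[0,1,2,3],[0,0,3,-3],[0,0,0,2]]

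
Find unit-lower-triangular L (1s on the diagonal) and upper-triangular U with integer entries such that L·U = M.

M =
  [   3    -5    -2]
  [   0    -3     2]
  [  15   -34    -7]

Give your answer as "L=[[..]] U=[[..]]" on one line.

  r1 -= 0·r0 → [0,-3,2]
  r2 -= 5·r0 → [0,-9,3]
  r2 -= 3·r1 → [0,0,-3]

L=[[1,0,0],[0,1,0],[5,3,1]] U=[[3,-5,-2],[0,-3,2],[0,0,-3]]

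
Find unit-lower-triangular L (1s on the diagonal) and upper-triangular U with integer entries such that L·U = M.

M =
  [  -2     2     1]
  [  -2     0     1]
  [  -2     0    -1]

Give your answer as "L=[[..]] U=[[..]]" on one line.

  row1 -= 1·row0 → [0,-2,0]
  row2 -= 1·row0 → [0,-2,-2]
  row2 -= 1·row1 → [0,0,-2]

L=[[1,0,0],[1,1,0],[1,1,1]] U=[[-2,2,1],[0,-2,0],[0,0,-2]]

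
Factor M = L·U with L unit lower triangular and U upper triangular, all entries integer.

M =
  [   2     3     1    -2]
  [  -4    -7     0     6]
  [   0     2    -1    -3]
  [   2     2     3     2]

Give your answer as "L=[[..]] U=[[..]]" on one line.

L=[[1,0,0,0],[-2,1,0,0],[0,-2,1,0],[1,1,0,1]] U=[[2,3,1,-2],[0,-1,2,2],[0,0,3,1],[0,0,0,2]]

  row1 -= -2·row0 → [0,-1,2,2]
  row2 -= 0·row0 → [0,2,-1,-3]
  row3 -= 1·row0 → [0,-1,2,4]
  row2 -= -2·row1 → [0,0,3,1]
  row3 -= 1·row1 → [0,0,0,2]
  row3 -= 0·row2 → [0,0,0,2]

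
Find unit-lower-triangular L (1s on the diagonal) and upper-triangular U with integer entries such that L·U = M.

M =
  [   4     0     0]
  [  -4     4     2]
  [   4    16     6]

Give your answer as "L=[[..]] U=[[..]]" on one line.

  row1 -= -1·row0 → [0,4,2]
  row2 -= 1·row0 → [0,16,6]
  row2 -= 4·row1 → [0,0,-2]

L=[[1,0,0],[-1,1,0],[1,4,1]] U=[[4,0,0],[0,4,2],[0,0,-2]]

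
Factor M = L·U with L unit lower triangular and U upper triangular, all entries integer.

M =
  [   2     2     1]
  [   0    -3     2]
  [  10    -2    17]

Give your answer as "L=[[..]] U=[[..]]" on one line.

L=[[1,0,0],[0,1,0],[5,4,1]] U=[[2,2,1],[0,-3,2],[0,0,4]]

  r1 -= 0·r0 → [0,-3,2]
  r2 -= 5·r0 → [0,-12,12]
  r2 -= 4·r1 → [0,0,4]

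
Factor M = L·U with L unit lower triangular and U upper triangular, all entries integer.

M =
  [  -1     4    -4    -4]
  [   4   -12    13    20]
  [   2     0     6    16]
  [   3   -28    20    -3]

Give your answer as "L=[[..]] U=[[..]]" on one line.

  r1 -= -4·r0 → [0,4,-3,4]
  r2 -= -2·r0 → [0,8,-2,8]
  r3 -= -3·r0 → [0,-16,8,-15]
  r2 -= 2·r1 → [0,0,4,0]
  r3 -= -4·r1 → [0,0,-4,1]
  r3 -= -1·r2 → [0,0,0,1]

L=[[1,0,0,0],[-4,1,0,0],[-2,2,1,0],[-3,-4,-1,1]] U=[[-1,4,-4,-4],[0,4,-3,4],[0,0,4,0],[0,0,0,1]]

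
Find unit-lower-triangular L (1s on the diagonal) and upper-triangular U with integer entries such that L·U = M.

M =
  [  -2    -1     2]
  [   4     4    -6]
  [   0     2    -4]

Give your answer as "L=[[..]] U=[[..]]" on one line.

  r1 -= -2·r0 → [0,2,-2]
  r2 -= 0·r0 → [0,2,-4]
  r2 -= 1·r1 → [0,0,-2]

L=[[1,0,0],[-2,1,0],[0,1,1]] U=[[-2,-1,2],[0,2,-2],[0,0,-2]]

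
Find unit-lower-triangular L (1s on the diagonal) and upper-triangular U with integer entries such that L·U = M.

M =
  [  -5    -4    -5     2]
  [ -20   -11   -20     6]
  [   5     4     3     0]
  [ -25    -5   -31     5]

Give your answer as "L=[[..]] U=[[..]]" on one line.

  r1 -= 4·r0 → [0,5,0,-2]
  r2 -= -1·r0 → [0,0,-2,2]
  r3 -= 5·r0 → [0,15,-6,-5]
  r2 -= 0·r1 → [0,0,-2,2]
  r3 -= 3·r1 → [0,0,-6,1]
  r3 -= 3·r2 → [0,0,0,-5]

L=[[1,0,0,0],[4,1,0,0],[-1,0,1,0],[5,3,3,1]] U=[[-5,-4,-5,2],[0,5,0,-2],[0,0,-2,2],[0,0,0,-5]]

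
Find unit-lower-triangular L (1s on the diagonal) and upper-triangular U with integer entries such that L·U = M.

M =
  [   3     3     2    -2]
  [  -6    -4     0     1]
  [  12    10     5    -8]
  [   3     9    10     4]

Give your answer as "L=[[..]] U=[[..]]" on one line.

  r1 -= -2·r0 → [0,2,4,-3]
  r2 -= 4·r0 → [0,-2,-3,0]
  r3 -= 1·r0 → [0,6,8,6]
  r2 -= -1·r1 → [0,0,1,-3]
  r3 -= 3·r1 → [0,0,-4,15]
  r3 -= -4·r2 → [0,0,0,3]

L=[[1,0,0,0],[-2,1,0,0],[4,-1,1,0],[1,3,-4,1]] U=[[3,3,2,-2],[0,2,4,-3],[0,0,1,-3],[0,0,0,3]]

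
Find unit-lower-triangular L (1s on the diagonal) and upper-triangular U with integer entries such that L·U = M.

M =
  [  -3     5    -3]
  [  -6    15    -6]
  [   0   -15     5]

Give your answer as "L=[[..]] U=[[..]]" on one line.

L=[[1,0,0],[2,1,0],[0,-3,1]] U=[[-3,5,-3],[0,5,0],[0,0,5]]

  R1 -= 2·R0 → [0,5,0]
  R2 -= 0·R0 → [0,-15,5]
  R2 -= -3·R1 → [0,0,5]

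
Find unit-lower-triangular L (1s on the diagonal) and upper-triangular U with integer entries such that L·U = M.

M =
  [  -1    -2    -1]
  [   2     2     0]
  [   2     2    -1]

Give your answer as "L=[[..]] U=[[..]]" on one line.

L=[[1,0,0],[-2,1,0],[-2,1,1]] U=[[-1,-2,-1],[0,-2,-2],[0,0,-1]]

  row1 -= -2·row0 → [0,-2,-2]
  row2 -= -2·row0 → [0,-2,-3]
  row2 -= 1·row1 → [0,0,-1]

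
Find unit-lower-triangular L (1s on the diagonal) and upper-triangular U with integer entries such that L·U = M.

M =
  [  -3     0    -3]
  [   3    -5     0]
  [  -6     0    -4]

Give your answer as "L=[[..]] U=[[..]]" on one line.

  row1 -= -1·row0 → [0,-5,-3]
  row2 -= 2·row0 → [0,0,2]
  row2 -= 0·row1 → [0,0,2]

L=[[1,0,0],[-1,1,0],[2,0,1]] U=[[-3,0,-3],[0,-5,-3],[0,0,2]]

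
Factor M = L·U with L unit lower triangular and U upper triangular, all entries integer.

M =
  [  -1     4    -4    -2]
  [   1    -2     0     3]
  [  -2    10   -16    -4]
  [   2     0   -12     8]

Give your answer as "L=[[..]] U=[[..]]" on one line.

L=[[1,0,0,0],[-1,1,0,0],[2,1,1,0],[-2,4,1,1]] U=[[-1,4,-4,-2],[0,2,-4,1],[0,0,-4,-1],[0,0,0,1]]

  row1 -= -1·row0 → [0,2,-4,1]
  row2 -= 2·row0 → [0,2,-8,0]
  row3 -= -2·row0 → [0,8,-20,4]
  row2 -= 1·row1 → [0,0,-4,-1]
  row3 -= 4·row1 → [0,0,-4,0]
  row3 -= 1·row2 → [0,0,0,1]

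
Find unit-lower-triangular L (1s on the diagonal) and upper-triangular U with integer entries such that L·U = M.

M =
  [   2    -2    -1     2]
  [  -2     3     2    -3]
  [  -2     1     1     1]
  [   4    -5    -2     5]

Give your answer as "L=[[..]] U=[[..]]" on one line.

  r1 -= -1·r0 → [0,1,1,-1]
  r2 -= -1·r0 → [0,-1,0,3]
  r3 -= 2·r0 → [0,-1,0,1]
  r2 -= -1·r1 → [0,0,1,2]
  r3 -= -1·r1 → [0,0,1,0]
  r3 -= 1·r2 → [0,0,0,-2]

L=[[1,0,0,0],[-1,1,0,0],[-1,-1,1,0],[2,-1,1,1]] U=[[2,-2,-1,2],[0,1,1,-1],[0,0,1,2],[0,0,0,-2]]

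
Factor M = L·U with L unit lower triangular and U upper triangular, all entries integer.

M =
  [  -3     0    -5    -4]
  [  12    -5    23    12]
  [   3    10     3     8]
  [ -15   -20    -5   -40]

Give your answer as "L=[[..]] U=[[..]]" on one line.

L=[[1,0,0,0],[-4,1,0,0],[-1,-2,1,0],[5,4,2,1]] U=[[-3,0,-5,-4],[0,-5,3,-4],[0,0,4,-4],[0,0,0,4]]

  R1 -= -4·R0 → [0,-5,3,-4]
  R2 -= -1·R0 → [0,10,-2,4]
  R3 -= 5·R0 → [0,-20,20,-20]
  R2 -= -2·R1 → [0,0,4,-4]
  R3 -= 4·R1 → [0,0,8,-4]
  R3 -= 2·R2 → [0,0,0,4]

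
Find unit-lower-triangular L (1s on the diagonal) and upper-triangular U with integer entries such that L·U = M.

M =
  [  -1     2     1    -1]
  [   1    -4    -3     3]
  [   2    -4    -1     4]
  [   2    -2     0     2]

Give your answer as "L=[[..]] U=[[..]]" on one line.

L=[[1,0,0,0],[-1,1,0,0],[-2,0,1,0],[-2,-1,0,1]] U=[[-1,2,1,-1],[0,-2,-2,2],[0,0,1,2],[0,0,0,2]]

  r1 -= -1·r0 → [0,-2,-2,2]
  r2 -= -2·r0 → [0,0,1,2]
  r3 -= -2·r0 → [0,2,2,0]
  r2 -= 0·r1 → [0,0,1,2]
  r3 -= -1·r1 → [0,0,0,2]
  r3 -= 0·r2 → [0,0,0,2]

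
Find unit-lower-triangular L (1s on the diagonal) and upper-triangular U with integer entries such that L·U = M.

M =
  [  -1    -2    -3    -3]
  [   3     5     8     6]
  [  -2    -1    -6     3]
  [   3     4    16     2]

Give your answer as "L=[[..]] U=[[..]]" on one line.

L=[[1,0,0,0],[-3,1,0,0],[2,-3,1,0],[-3,2,-3,1]] U=[[-1,-2,-3,-3],[0,-1,-1,-3],[0,0,-3,0],[0,0,0,-1]]

  r1 -= -3·r0 → [0,-1,-1,-3]
  r2 -= 2·r0 → [0,3,0,9]
  r3 -= -3·r0 → [0,-2,7,-7]
  r2 -= -3·r1 → [0,0,-3,0]
  r3 -= 2·r1 → [0,0,9,-1]
  r3 -= -3·r2 → [0,0,0,-1]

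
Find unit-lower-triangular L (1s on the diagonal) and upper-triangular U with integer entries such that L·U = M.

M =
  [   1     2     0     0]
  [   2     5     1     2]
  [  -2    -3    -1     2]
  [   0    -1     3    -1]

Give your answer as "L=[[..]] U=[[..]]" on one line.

L=[[1,0,0,0],[2,1,0,0],[-2,1,1,0],[0,-1,-2,1]] U=[[1,2,0,0],[0,1,1,2],[0,0,-2,0],[0,0,0,1]]

  row1 -= 2·row0 → [0,1,1,2]
  row2 -= -2·row0 → [0,1,-1,2]
  row3 -= 0·row0 → [0,-1,3,-1]
  row2 -= 1·row1 → [0,0,-2,0]
  row3 -= -1·row1 → [0,0,4,1]
  row3 -= -2·row2 → [0,0,0,1]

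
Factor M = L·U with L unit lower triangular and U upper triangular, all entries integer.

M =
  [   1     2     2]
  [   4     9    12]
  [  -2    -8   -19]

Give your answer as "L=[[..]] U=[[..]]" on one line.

  r1 -= 4·r0 → [0,1,4]
  r2 -= -2·r0 → [0,-4,-15]
  r2 -= -4·r1 → [0,0,1]

L=[[1,0,0],[4,1,0],[-2,-4,1]] U=[[1,2,2],[0,1,4],[0,0,1]]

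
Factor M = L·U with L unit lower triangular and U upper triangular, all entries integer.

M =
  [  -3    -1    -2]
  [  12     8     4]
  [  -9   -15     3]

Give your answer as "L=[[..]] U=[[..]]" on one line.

L=[[1,0,0],[-4,1,0],[3,-3,1]] U=[[-3,-1,-2],[0,4,-4],[0,0,-3]]

  row1 -= -4·row0 → [0,4,-4]
  row2 -= 3·row0 → [0,-12,9]
  row2 -= -3·row1 → [0,0,-3]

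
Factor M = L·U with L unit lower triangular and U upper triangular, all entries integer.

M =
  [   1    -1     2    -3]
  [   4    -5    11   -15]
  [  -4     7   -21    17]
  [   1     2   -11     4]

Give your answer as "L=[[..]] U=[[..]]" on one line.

L=[[1,0,0,0],[4,1,0,0],[-4,-3,1,0],[1,-3,1,1]] U=[[1,-1,2,-3],[0,-1,3,-3],[0,0,-4,-4],[0,0,0,2]]

  row1 -= 4·row0 → [0,-1,3,-3]
  row2 -= -4·row0 → [0,3,-13,5]
  row3 -= 1·row0 → [0,3,-13,7]
  row2 -= -3·row1 → [0,0,-4,-4]
  row3 -= -3·row1 → [0,0,-4,-2]
  row3 -= 1·row2 → [0,0,0,2]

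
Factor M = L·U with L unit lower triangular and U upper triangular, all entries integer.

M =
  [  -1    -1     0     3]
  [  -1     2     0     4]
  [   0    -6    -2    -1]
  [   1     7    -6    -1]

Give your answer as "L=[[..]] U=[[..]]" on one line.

  row1 -= 1·row0 → [0,3,0,1]
  row2 -= 0·row0 → [0,-6,-2,-1]
  row3 -= -1·row0 → [0,6,-6,2]
  row2 -= -2·row1 → [0,0,-2,1]
  row3 -= 2·row1 → [0,0,-6,0]
  row3 -= 3·row2 → [0,0,0,-3]

L=[[1,0,0,0],[1,1,0,0],[0,-2,1,0],[-1,2,3,1]] U=[[-1,-1,0,3],[0,3,0,1],[0,0,-2,1],[0,0,0,-3]]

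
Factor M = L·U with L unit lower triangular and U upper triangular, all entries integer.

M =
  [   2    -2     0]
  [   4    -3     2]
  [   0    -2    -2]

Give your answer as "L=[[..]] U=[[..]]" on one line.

L=[[1,0,0],[2,1,0],[0,-2,1]] U=[[2,-2,0],[0,1,2],[0,0,2]]

  r1 -= 2·r0 → [0,1,2]
  r2 -= 0·r0 → [0,-2,-2]
  r2 -= -2·r1 → [0,0,2]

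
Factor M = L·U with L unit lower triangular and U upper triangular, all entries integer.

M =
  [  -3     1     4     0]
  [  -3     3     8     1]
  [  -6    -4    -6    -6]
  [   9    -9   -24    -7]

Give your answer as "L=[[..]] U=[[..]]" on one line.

L=[[1,0,0,0],[1,1,0,0],[2,-3,1,0],[-3,-3,0,1]] U=[[-3,1,4,0],[0,2,4,1],[0,0,-2,-3],[0,0,0,-4]]

  r1 -= 1·r0 → [0,2,4,1]
  r2 -= 2·r0 → [0,-6,-14,-6]
  r3 -= -3·r0 → [0,-6,-12,-7]
  r2 -= -3·r1 → [0,0,-2,-3]
  r3 -= -3·r1 → [0,0,0,-4]
  r3 -= 0·r2 → [0,0,0,-4]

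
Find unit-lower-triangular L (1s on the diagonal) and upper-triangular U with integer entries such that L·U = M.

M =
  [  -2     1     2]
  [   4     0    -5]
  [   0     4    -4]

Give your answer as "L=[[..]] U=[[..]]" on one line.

  row1 -= -2·row0 → [0,2,-1]
  row2 -= 0·row0 → [0,4,-4]
  row2 -= 2·row1 → [0,0,-2]

L=[[1,0,0],[-2,1,0],[0,2,1]] U=[[-2,1,2],[0,2,-1],[0,0,-2]]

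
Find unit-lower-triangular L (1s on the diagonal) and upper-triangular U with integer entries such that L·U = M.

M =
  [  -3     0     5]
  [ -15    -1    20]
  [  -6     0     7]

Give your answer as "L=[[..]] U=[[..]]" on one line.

  r1 -= 5·r0 → [0,-1,-5]
  r2 -= 2·r0 → [0,0,-3]
  r2 -= 0·r1 → [0,0,-3]

L=[[1,0,0],[5,1,0],[2,0,1]] U=[[-3,0,5],[0,-1,-5],[0,0,-3]]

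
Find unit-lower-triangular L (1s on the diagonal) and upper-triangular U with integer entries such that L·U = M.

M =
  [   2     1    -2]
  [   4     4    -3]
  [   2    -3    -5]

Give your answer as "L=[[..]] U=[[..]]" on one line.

  r1 -= 2·r0 → [0,2,1]
  r2 -= 1·r0 → [0,-4,-3]
  r2 -= -2·r1 → [0,0,-1]

L=[[1,0,0],[2,1,0],[1,-2,1]] U=[[2,1,-2],[0,2,1],[0,0,-1]]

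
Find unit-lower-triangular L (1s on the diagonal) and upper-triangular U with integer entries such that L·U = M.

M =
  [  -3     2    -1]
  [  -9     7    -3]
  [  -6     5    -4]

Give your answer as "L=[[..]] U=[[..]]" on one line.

L=[[1,0,0],[3,1,0],[2,1,1]] U=[[-3,2,-1],[0,1,0],[0,0,-2]]

  R1 -= 3·R0 → [0,1,0]
  R2 -= 2·R0 → [0,1,-2]
  R2 -= 1·R1 → [0,0,-2]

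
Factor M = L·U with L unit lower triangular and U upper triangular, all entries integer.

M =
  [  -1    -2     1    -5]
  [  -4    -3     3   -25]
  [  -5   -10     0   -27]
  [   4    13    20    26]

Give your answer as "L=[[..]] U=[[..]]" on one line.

  R1 -= 4·R0 → [0,5,-1,-5]
  R2 -= 5·R0 → [0,0,-5,-2]
  R3 -= -4·R0 → [0,5,24,6]
  R2 -= 0·R1 → [0,0,-5,-2]
  R3 -= 1·R1 → [0,0,25,11]
  R3 -= -5·R2 → [0,0,0,1]

L=[[1,0,0,0],[4,1,0,0],[5,0,1,0],[-4,1,-5,1]] U=[[-1,-2,1,-5],[0,5,-1,-5],[0,0,-5,-2],[0,0,0,1]]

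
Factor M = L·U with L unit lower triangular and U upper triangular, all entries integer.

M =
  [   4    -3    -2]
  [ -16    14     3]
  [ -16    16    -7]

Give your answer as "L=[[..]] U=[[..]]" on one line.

  r1 -= -4·r0 → [0,2,-5]
  r2 -= -4·r0 → [0,4,-15]
  r2 -= 2·r1 → [0,0,-5]

L=[[1,0,0],[-4,1,0],[-4,2,1]] U=[[4,-3,-2],[0,2,-5],[0,0,-5]]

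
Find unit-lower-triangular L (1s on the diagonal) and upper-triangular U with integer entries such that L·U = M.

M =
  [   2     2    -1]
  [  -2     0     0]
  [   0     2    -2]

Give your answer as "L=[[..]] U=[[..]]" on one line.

  row1 -= -1·row0 → [0,2,-1]
  row2 -= 0·row0 → [0,2,-2]
  row2 -= 1·row1 → [0,0,-1]

L=[[1,0,0],[-1,1,0],[0,1,1]] U=[[2,2,-1],[0,2,-1],[0,0,-1]]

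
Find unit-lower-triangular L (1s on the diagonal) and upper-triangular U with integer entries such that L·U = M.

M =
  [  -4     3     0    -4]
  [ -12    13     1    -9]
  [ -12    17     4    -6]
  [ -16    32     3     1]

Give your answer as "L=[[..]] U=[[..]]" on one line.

L=[[1,0,0,0],[3,1,0,0],[3,2,1,0],[4,5,-1,1]] U=[[-4,3,0,-4],[0,4,1,3],[0,0,2,0],[0,0,0,2]]

  row1 -= 3·row0 → [0,4,1,3]
  row2 -= 3·row0 → [0,8,4,6]
  row3 -= 4·row0 → [0,20,3,17]
  row2 -= 2·row1 → [0,0,2,0]
  row3 -= 5·row1 → [0,0,-2,2]
  row3 -= -1·row2 → [0,0,0,2]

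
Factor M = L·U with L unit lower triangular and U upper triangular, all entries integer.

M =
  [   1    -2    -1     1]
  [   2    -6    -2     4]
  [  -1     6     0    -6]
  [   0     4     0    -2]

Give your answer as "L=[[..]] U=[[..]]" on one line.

  R1 -= 2·R0 → [0,-2,0,2]
  R2 -= -1·R0 → [0,4,-1,-5]
  R3 -= 0·R0 → [0,4,0,-2]
  R2 -= -2·R1 → [0,0,-1,-1]
  R3 -= -2·R1 → [0,0,0,2]
  R3 -= 0·R2 → [0,0,0,2]

L=[[1,0,0,0],[2,1,0,0],[-1,-2,1,0],[0,-2,0,1]] U=[[1,-2,-1,1],[0,-2,0,2],[0,0,-1,-1],[0,0,0,2]]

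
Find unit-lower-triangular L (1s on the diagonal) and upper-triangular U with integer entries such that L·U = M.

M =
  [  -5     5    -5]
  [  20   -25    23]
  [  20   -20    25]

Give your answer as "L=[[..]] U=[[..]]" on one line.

L=[[1,0,0],[-4,1,0],[-4,0,1]] U=[[-5,5,-5],[0,-5,3],[0,0,5]]

  r1 -= -4·r0 → [0,-5,3]
  r2 -= -4·r0 → [0,0,5]
  r2 -= 0·r1 → [0,0,5]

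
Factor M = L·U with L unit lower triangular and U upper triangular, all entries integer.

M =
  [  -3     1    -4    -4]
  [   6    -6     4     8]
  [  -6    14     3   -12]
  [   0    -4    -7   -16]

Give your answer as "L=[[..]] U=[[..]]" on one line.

L=[[1,0,0,0],[-2,1,0,0],[2,-3,1,0],[0,1,3,1]] U=[[-3,1,-4,-4],[0,-4,-4,0],[0,0,-1,-4],[0,0,0,-4]]

  R1 -= -2·R0 → [0,-4,-4,0]
  R2 -= 2·R0 → [0,12,11,-4]
  R3 -= 0·R0 → [0,-4,-7,-16]
  R2 -= -3·R1 → [0,0,-1,-4]
  R3 -= 1·R1 → [0,0,-3,-16]
  R3 -= 3·R2 → [0,0,0,-4]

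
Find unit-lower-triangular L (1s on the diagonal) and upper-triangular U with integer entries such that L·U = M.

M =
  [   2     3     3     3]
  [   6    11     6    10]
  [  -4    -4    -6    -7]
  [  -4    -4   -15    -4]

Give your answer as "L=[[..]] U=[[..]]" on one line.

L=[[1,0,0,0],[3,1,0,0],[-2,1,1,0],[-2,1,-2,1]] U=[[2,3,3,3],[0,2,-3,1],[0,0,3,-2],[0,0,0,-3]]

  row1 -= 3·row0 → [0,2,-3,1]
  row2 -= -2·row0 → [0,2,0,-1]
  row3 -= -2·row0 → [0,2,-9,2]
  row2 -= 1·row1 → [0,0,3,-2]
  row3 -= 1·row1 → [0,0,-6,1]
  row3 -= -2·row2 → [0,0,0,-3]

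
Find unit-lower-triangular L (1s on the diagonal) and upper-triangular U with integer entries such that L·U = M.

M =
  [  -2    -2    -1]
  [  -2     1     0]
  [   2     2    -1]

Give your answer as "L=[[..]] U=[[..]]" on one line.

L=[[1,0,0],[1,1,0],[-1,0,1]] U=[[-2,-2,-1],[0,3,1],[0,0,-2]]

  row1 -= 1·row0 → [0,3,1]
  row2 -= -1·row0 → [0,0,-2]
  row2 -= 0·row1 → [0,0,-2]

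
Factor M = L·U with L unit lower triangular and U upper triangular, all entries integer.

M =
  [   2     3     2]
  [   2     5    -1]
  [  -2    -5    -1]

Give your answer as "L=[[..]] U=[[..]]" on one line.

  r1 -= 1·r0 → [0,2,-3]
  r2 -= -1·r0 → [0,-2,1]
  r2 -= -1·r1 → [0,0,-2]

L=[[1,0,0],[1,1,0],[-1,-1,1]] U=[[2,3,2],[0,2,-3],[0,0,-2]]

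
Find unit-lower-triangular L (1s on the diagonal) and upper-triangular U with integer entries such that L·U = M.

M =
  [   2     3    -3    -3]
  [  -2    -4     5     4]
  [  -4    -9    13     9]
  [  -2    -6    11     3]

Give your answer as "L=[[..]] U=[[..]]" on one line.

L=[[1,0,0,0],[-1,1,0,0],[-2,3,1,0],[-1,3,2,1]] U=[[2,3,-3,-3],[0,-1,2,1],[0,0,1,0],[0,0,0,-3]]

  row1 -= -1·row0 → [0,-1,2,1]
  row2 -= -2·row0 → [0,-3,7,3]
  row3 -= -1·row0 → [0,-3,8,0]
  row2 -= 3·row1 → [0,0,1,0]
  row3 -= 3·row1 → [0,0,2,-3]
  row3 -= 2·row2 → [0,0,0,-3]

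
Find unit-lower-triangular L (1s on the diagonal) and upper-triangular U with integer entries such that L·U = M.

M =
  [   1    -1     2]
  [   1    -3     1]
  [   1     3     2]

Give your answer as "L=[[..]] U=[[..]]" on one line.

L=[[1,0,0],[1,1,0],[1,-2,1]] U=[[1,-1,2],[0,-2,-1],[0,0,-2]]

  r1 -= 1·r0 → [0,-2,-1]
  r2 -= 1·r0 → [0,4,0]
  r2 -= -2·r1 → [0,0,-2]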